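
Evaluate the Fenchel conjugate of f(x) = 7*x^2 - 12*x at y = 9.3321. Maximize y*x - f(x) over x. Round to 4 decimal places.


f*(y) = sup_x {y*x - a*x^2 - b*x} = sup_x {(y-b)*x - a*x^2}
FOC: (y - b) - 2a*x = 0 => x* = (y - b)/(2a)
x* = (9.3321 + 12)/(2*7) = 1.5237
f*(9.3321) = (y-b)^2/(4a) = (9.3321 + 12)^2/(4*7)
= 455.0585/28 = 16.2521


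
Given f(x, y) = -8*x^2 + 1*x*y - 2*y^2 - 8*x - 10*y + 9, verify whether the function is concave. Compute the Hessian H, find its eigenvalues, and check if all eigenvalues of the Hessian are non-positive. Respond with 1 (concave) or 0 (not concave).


The Hessian of f(x,y) = -8*x^2 + 1*x*y - 2*y^2 - 8*x - 10*y + 9 is:
H = [[-16, 1], [1, -4]]
Trace = -16 - 4 = -20
Determinant = -16*-4 - (1)^2 = 63
Discriminant = (-20)^2 - 4*63 = 148.0
Eigenvalues: lambda_1 = -16.0828, lambda_2 = -3.9172
The function is concave.

1


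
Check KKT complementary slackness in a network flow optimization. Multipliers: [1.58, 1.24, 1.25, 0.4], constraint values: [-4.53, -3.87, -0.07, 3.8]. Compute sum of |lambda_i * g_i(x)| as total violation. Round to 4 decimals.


KKT complementary slackness check:
lambda_1 * g_1 = 1.58 * -4.53 = -7.1574
lambda_2 * g_2 = 1.24 * -3.87 = -4.7988
lambda_3 * g_3 = 1.25 * -0.07 = -0.0875
lambda_4 * g_4 = 0.4 * 3.8 = 1.52
Total violation = 7.1574 + 4.7988 + 0.0875 + 1.52 = 13.5637


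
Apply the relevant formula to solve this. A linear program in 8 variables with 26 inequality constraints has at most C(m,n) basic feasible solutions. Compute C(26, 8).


Each vertex corresponds to some choice of n active constraints out of m, so the number of vertices is at most C(m, n) = m! / (n!(m-n)!).
m = 26, n = 8
Numerator: 26 * 25 * 24 * 23 * 22 * 21 * 20 * 19
Denominator: 8! = 40320
C(26, 8) = 1562275


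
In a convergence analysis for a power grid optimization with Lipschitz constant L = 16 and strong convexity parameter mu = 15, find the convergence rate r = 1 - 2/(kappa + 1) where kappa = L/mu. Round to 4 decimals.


Step 1: Compute the condition number.
kappa = L/mu = 16/15 = 1.0667
Step 2: Compute the convergence rate.
r = 1 - 2/(kappa + 1) = 1 - 2*mu/(L + mu) = (L - mu)/(L + mu) = 1/31 = 0.0323


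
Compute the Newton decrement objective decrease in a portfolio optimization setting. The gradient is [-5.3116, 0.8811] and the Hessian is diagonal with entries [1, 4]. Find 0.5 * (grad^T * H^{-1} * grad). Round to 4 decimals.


Step 1: H is diagonal, so H^(-1) * g = [-5.3116, 0.2203].
Step 2: g^T H^(-1) g = sum_i g_i^2 / H_ii
  = (-5.3116)^2/1 + (0.8811)^2/4
  = 28.2131 + 0.1941 = 28.4072
Step 3: Objective decrease = 0.5 * g^T H^(-1) g = 14.2036


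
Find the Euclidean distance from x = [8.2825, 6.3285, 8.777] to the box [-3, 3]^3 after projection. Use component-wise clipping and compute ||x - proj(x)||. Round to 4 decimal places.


Project each component onto [-3, 3].
clip(8.2825) = 3.0, clip(6.3285) = 3.0, clip(8.777) = 3.0
Projection = [3.0, 3.0, 3.0]
Squared diffs: [27.9048, 11.0789, 33.3737]
Distance = sqrt(72.3574) = 8.5063


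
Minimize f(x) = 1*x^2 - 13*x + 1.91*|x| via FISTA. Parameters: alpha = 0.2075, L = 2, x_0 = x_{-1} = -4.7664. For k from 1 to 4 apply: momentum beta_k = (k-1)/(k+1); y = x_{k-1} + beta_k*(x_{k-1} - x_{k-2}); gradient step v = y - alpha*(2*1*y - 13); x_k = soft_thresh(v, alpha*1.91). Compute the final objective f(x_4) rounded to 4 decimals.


FISTA on f(x) = 1*x^2 - 13*x + 1.91*|x|
L = 2, alpha = 0.2075
Iteration 1: beta = 0.0, y = -4.7664 + 0.0*(-4.7664 + 4.7664) = -4.7664
  grad(y) = -22.5328, v = y - alpha*grad = -0.0908
  prox(v) = soft_thresh(-0.0908, 0.3963) = 0.0
Iteration 2: beta = 0.3333, y = 0.0 + 0.3333*(0.0 + 4.7664) = 1.5888
  grad(y) = -9.8224, v = y - alpha*grad = 3.6269
  prox(v) = soft_thresh(3.6269, 0.3963) = 3.2306
Iteration 3: beta = 0.5, y = 3.2306 + 0.5*(3.2306 - 0.0) = 4.8459
  grad(y) = -3.3081, v = y - alpha*grad = 5.5324
  prox(v) = soft_thresh(5.5324, 0.3963) = 5.136
Iteration 4: beta = 0.6, y = 5.136 + 0.6*(5.136 - 3.2306) = 6.2793
  grad(y) = -0.4414, v = y - alpha*grad = 6.3709
  prox(v) = soft_thresh(6.3709, 0.3963) = 5.9746
f(x_4) = 1*5.9746^2 - 13*5.9746 + 1.91*|5.9746| = -30.5625


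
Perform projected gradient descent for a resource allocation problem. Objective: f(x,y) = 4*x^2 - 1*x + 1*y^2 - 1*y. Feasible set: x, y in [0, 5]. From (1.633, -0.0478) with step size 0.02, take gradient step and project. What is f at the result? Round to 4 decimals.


Step 1: Compute gradient at (1.633, -0.0478).
grad_x = 2*4*1.633 - 1 = 12.064
grad_y = 2*1*-0.0478 - 1 = -1.0956
Step 2: Gradient step.
x_raw = 1.633 - 0.02*12.064 = 1.3917
y_raw = -0.0478 - 0.02*-1.0956 = -0.0259
Step 3: Project onto [0, 5].
x_proj = clip(1.3917) = 1.3917
y_proj = clip(-0.0259) = 0.0
Step 4: Evaluate f.
f(1.3917, 0.0) = 6.3558


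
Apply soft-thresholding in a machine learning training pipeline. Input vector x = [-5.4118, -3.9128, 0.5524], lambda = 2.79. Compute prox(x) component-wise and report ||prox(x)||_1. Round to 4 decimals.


Soft-thresholding with lambda = 2.79:
prox(-5.4118) = sign(-5.4118)*max(|-5.4118| - 2.79, 0) = -2.6218
prox(-3.9128) = sign(-3.9128)*max(|-3.9128| - 2.79, 0) = -1.1228
prox(0.5524) = sign(0.5524)*max(|0.5524| - 2.79, 0) = 0.0
prox(x) = [-2.6218, -1.1228, 0.0]
||prox(x)||_1 = 2.6218 + 1.1228 + 0.0 = 3.7446


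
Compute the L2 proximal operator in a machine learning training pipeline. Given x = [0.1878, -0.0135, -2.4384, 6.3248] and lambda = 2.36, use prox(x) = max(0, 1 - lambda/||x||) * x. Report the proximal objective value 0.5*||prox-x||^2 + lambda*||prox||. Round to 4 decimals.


Step 1: Compute ||x||.
||x|| = 6.7812
Step 2: Compute scaling factor.
scale = max(0, 1 - 2.36/6.7812) = 0.652
Step 3: prox(x) = [0.1224, -0.0088, -1.5898, 4.1236]
||prox(x)|| = 4.4212
Step 4: Proximal objective.
0.5*||prox-x||^2 = 2.7848
lambda*||prox|| = 10.434
Total = 13.2188


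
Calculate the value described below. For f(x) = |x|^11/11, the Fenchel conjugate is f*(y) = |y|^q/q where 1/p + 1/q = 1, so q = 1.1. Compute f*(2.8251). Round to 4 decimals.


The conjugate exponent q satisfies 1/p + 1/q = 1.
p = 11, so q = 11/(11 - 1) = 1.1
|y|^q = 2.8251^1.1 = 3.1343
f*(2.8251) = 3.1343 / 1.1 = 2.8493


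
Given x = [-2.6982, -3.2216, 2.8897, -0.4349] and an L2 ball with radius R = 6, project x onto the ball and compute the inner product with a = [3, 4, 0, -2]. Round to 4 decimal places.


Step 1: Compute ||x|| (intermediates to 6 decimals).
||x|| = sqrt((-2.6982)^2 + (-3.2216)^2 + 2.8897^2 + (-0.4349)^2) = 5.118446
Step 2: Project.
Since ||x|| <= R, proj = x (no scaling needed).
proj(x) = [-2.6982, -3.2216, 2.8897, -0.4349]
Step 3: Dot product.
a^T * proj(x) = 3*(-2.6982) + 4*(-3.2216) + 0*2.8897 - 2*(-0.4349) = -20.1112


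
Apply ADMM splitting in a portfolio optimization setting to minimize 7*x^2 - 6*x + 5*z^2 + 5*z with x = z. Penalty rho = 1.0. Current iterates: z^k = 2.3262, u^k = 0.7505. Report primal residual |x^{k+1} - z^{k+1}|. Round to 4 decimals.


ADMM iteration with rho = 1.0, z^k = 2.3262, u^k = 0.7505
Step 1: x-update.
Minimize 7*x^2 - 6*x + (1.0/2)*(x - 2.3262 + 0.7505)^2
FOC: (2*7 + 1.0)*x = 6 + 1.0*(2.3262 - 0.7505)
x^{k+1} = 0.505
Step 2: z-update.
Minimize 5*z^2 + 5*z + (1.0/2)*(0.505 - z + 0.7505)^2
FOC: (2*5 + 1.0)*z = -5 + 1.0*(0.505 + 0.7505)
z^{k+1} = -0.3404
Step 3: u-update.
u^{k+1} = 0.7505 + 0.505 + 0.3404 = 1.596
Step 4: Primal residual = |0.505 + 0.3404| = 0.8455


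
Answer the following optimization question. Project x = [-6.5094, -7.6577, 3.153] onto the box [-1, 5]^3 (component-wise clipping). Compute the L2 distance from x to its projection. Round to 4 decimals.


Project each component onto [-1, 5].
clip(-6.5094) = -1.0, clip(-7.6577) = -1.0, clip(3.153) = 3.153
Projection = [-1.0, -1.0, 3.153]
Squared diffs: [30.3535, 44.325, 0.0]
Distance = sqrt(74.6785) = 8.6417


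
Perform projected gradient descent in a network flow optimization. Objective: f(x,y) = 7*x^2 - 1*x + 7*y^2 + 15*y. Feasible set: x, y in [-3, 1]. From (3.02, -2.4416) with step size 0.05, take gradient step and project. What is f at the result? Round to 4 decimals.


Step 1: Compute gradient at (3.02, -2.4416).
grad_x = 2*7*3.02 - 1 = 41.28
grad_y = 2*7*-2.4416 + 15 = -19.1824
Step 2: Gradient step.
x_raw = 3.02 - 0.05*41.28 = 0.956
y_raw = -2.4416 - 0.05*-19.1824 = -1.4825
Step 3: Project onto [-3, 1].
x_proj = clip(0.956) = 0.956
y_proj = clip(-1.4825) = -1.4825
Step 4: Evaluate f.
f(0.956, -1.4825) = -1.4114


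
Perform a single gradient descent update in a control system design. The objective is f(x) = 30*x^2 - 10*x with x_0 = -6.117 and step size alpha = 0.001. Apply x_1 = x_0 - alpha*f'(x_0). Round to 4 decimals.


We compute the gradient at x_0 and apply the update.
f'(x) = 60*x - 10
f'(-6.117) = 60*-6.117 - 10 = -377.02
x_1 = -6.117 - 0.001*-377.02 = -5.74


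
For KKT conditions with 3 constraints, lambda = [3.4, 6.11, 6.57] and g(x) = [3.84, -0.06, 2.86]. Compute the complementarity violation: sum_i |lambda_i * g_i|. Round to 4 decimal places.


KKT complementary slackness check:
lambda_1 * g_1 = 3.4 * 3.84 = 13.056
lambda_2 * g_2 = 6.11 * -0.06 = -0.3666
lambda_3 * g_3 = 6.57 * 2.86 = 18.7902
Total violation = 13.056 + 0.3666 + 18.7902 = 32.2128


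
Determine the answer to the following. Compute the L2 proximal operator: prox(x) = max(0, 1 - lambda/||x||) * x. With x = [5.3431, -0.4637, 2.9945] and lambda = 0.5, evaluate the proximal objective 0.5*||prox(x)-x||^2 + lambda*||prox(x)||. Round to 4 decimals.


Step 1: Compute ||x||.
||x|| = 6.1425
Step 2: Compute scaling factor.
scale = max(0, 1 - 0.5/6.1425) = 0.9186
Step 3: prox(x) = [4.9082, -0.426, 2.7507]
||prox(x)|| = 5.6425
Step 4: Proximal objective.
0.5*||prox-x||^2 = 0.125
lambda*||prox|| = 2.8213
Total = 2.9463


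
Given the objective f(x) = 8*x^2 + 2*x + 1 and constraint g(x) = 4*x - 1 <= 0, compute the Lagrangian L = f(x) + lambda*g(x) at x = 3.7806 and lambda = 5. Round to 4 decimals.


Step 1: Evaluate f(x).
f(3.7806) = 8*3.7806^2 + 2*3.7806 + 1 = 122.9047
Step 2: Evaluate g(x).
g(3.7806) = 4*3.7806 - 1 = 14.1224
Step 3: Compute Lagrangian.
L = 122.9047 + 5*14.1224 = 193.5167


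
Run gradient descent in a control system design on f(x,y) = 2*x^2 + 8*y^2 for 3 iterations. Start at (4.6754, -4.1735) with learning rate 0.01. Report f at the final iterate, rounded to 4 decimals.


Gradient descent on f(x,y) = 2*x^2 + 8*y^2.
Starting point: (4.6754, -4.1735), alpha = 0.01
Step 1: grad_x = 2*2*4.6754 = 18.7016, grad_y = 2*8*-4.1735 = -66.776
  x_1 = 4.6754 - 0.01*18.7016 = 4.4884
  y_1 = -4.1735 - 0.01*-66.776 = -3.5057
Step 2: grad_x = 2*2*4.4884 = 17.9535, grad_y = 2*8*-3.5057 = -56.0918
  x_2 = 4.4884 - 0.01*17.9535 = 4.3088
  y_2 = -3.5057 - 0.01*-56.0918 = -2.9448
Step 3: grad_x = 2*2*4.3088 = 17.2354, grad_y = 2*8*-2.9448 = -47.1171
  x_3 = 4.3088 - 0.01*17.2354 = 4.1365
  y_3 = -2.9448 - 0.01*-47.1171 = -2.4737
f(4.1365, -2.4737) = 2*4.1365^2 + 8*(-2.4737)^2 = 83.1727


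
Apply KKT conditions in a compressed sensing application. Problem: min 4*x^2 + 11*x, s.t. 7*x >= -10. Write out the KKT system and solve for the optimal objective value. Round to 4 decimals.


Step 1: Try lambda = 0 (constraint inactive).
Stationarity: 2*4*x + 11 = 0
x* = -11/(2*4) = -1.375
Check constraint: 7*-1.375 = -9.625 >= -10 -- satisfied.
Step 2: Compute optimal value.
f(x*) = 4*(-1.375)^2 + 11*(-1.375) = -7.5625


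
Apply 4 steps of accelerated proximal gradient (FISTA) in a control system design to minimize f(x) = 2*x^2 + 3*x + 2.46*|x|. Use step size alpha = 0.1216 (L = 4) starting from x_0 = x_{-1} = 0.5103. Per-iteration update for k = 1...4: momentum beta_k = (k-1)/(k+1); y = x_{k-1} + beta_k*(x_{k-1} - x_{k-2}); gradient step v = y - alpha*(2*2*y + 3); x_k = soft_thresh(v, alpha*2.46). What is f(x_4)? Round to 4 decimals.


FISTA on f(x) = 2*x^2 + 3*x + 2.46*|x|
L = 4, alpha = 0.1216
Iteration 1: beta = 0.0, y = 0.5103 + 0.0*(0.5103 - 0.5103) = 0.5103
  grad(y) = 5.0412, v = y - alpha*grad = -0.1027
  prox(v) = soft_thresh(-0.1027, 0.2991) = 0.0
Iteration 2: beta = 0.3333, y = 0.0 + 0.3333*(0.0 - 0.5103) = -0.1701
  grad(y) = 2.3196, v = y - alpha*grad = -0.4522
  prox(v) = soft_thresh(-0.4522, 0.2991) = -0.153
Iteration 3: beta = 0.5, y = -0.153 + 0.5*(-0.153 - 0.0) = -0.2295
  grad(y) = 2.0818, v = y - alpha*grad = -0.4827
  prox(v) = soft_thresh(-0.4827, 0.2991) = -0.1836
Iteration 4: beta = 0.6, y = -0.1836 + 0.6*(-0.1836 + 0.153) = -0.2019
  grad(y) = 2.1925, v = y - alpha*grad = -0.4685
  prox(v) = soft_thresh(-0.4685, 0.2991) = -0.1693
f(x_4) = 2*(-0.1693)^2 + 3*(-0.1693) + 2.46*|-0.1693| = -0.0341


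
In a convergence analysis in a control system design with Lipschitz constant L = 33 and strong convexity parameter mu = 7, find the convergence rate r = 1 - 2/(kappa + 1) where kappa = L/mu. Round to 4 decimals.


Step 1: Compute the condition number.
kappa = L/mu = 33/7 = 4.7143
Step 2: Compute the convergence rate.
r = 1 - 2/(kappa + 1) = 1 - 2*mu/(L + mu) = (L - mu)/(L + mu) = 26/40 = 0.65


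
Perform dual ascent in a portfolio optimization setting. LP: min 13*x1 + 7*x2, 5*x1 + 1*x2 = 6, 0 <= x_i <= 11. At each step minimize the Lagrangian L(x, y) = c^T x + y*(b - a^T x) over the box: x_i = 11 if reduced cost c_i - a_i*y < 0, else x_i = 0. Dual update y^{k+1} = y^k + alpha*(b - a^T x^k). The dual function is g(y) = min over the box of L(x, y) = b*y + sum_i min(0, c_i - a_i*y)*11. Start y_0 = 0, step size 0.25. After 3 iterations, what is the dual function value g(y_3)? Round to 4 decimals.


Dual ascent for LP: min 13*x1 + 7*x2, 5*x1 + 1*x2 = 6, 0 <= x_i <= 11
Step 1: y^k = 0.0, reduced costs: (13.0, 7.0)
  x^k = (0.0, 0.0), subgradient = b - a^T x = 6.0
  y^{k+1} = 0.0 + 0.25*6.0 = 1.5
Step 2: y^k = 1.5, reduced costs: (5.5, 5.5)
  x^k = (0.0, 0.0), subgradient = b - a^T x = 6.0
  y^{k+1} = 1.5 + 0.25*6.0 = 3.0
Step 3: y^k = 3.0, reduced costs: (-2.0, 4.0)
  x^k = (11.0, 0.0), subgradient = b - a^T x = -49.0
  y^{k+1} = 3.0 + 0.25*-49.0 = -9.25
Dual objective at y_3 = -9.25: reduced costs (59.25, 16.25), box minimizer x = (0.0, 0.0)
g(y_3) = b*y + (c1 - a1*y)*x1 + (c2 - a2*y)*x2 = 6*(-9.25) + 59.25*0.0 + 16.25*0.0 = -55.5 + 0.0 + 0.0 = -55.5


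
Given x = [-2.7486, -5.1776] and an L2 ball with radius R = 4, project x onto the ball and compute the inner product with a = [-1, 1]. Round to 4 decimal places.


Step 1: Compute ||x|| (intermediates to 6 decimals).
||x|| = sqrt((-2.7486)^2 + (-5.1776)^2) = 5.86194
Step 2: Project.
Since ||x|| > R, scale = R/||x|| = 4/5.86194 = 0.682368, proj(x) = scale * x
proj(x) = [-1.875557, -3.533029]
Step 3: Dot product.
a^T * proj(x) = -1*(-1.875557) + 1*(-3.533029) = -1.6575


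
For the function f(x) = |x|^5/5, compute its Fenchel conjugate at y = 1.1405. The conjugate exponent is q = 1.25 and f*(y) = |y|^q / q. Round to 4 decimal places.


The conjugate exponent q satisfies 1/p + 1/q = 1.
p = 5, so q = 5/(5 - 1) = 1.25
|y|^q = 1.1405^1.25 = 1.1786
f*(1.1405) = 1.1786 / 1.25 = 0.9429


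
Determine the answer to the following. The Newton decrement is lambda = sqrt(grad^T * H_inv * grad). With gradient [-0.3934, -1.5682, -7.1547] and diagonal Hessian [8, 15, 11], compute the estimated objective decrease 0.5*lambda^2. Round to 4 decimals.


Step 1: H is diagonal, so H^(-1) * g = [-0.0492, -0.1045, -0.6504].
Step 2: g^T H^(-1) g = sum_i g_i^2 / H_ii
  = (-0.3934)^2/8 + (-1.5682)^2/15 + (-7.1547)^2/11
  = 0.0193 + 0.164 + 4.6536 = 4.8369
Step 3: Objective decrease = 0.5 * g^T H^(-1) g = 2.4185


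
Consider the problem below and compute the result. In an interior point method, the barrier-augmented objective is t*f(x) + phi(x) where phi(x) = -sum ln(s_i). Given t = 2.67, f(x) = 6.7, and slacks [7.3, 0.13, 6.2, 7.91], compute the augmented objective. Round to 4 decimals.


Step 1: Compute log-barrier.
ln values: [1.9879, -2.0402, 1.8245, 2.0681]
phi = -(1.9879 - 2.0402 + 1.8245 + 2.0681) = -3.8403
Step 2: Compute augmented objective.
t*f(x) = 2.67*6.7 = 17.889
Total = 17.889 - 3.8403 = 14.0487


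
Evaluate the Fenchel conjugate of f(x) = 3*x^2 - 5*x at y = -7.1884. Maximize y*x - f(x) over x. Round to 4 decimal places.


f*(y) = sup_x {y*x - a*x^2 - b*x} = sup_x {(y-b)*x - a*x^2}
FOC: (y - b) - 2a*x = 0 => x* = (y - b)/(2a)
x* = (-7.1884 + 5)/(2*3) = -0.3647
f*(-7.1884) = (y-b)^2/(4a) = (-7.1884 + 5)^2/(4*3)
= 4.7891/12 = 0.3991


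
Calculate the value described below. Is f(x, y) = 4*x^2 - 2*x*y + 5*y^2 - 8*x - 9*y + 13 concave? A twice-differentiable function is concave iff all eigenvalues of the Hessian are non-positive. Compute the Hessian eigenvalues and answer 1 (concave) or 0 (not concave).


The Hessian of f(x,y) = 4*x^2 - 2*x*y + 5*y^2 - 8*x - 9*y + 13 is:
H = [[8, -2], [-2, 10]]
Trace = 8 + 10 = 18
Determinant = 8*10 - (-2)^2 = 76
Discriminant = (18)^2 - 4*76 = 20.0
Eigenvalues: lambda_1 = 6.7639, lambda_2 = 11.2361
The function is not concave.

0


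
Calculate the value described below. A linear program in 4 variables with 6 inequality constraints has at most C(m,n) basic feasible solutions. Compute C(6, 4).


Each vertex corresponds to some choice of n active constraints out of m, so the number of vertices is at most C(m, n) = m! / (n!(m-n)!).
m = 6, n = 4
Numerator: 6 * 5 * 4 * 3
Denominator: 4! = 24
C(6, 4) = 15


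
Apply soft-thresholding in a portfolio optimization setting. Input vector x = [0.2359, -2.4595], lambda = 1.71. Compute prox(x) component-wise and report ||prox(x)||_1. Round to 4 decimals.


Soft-thresholding with lambda = 1.71:
prox(0.2359) = sign(0.2359)*max(|0.2359| - 1.71, 0) = 0.0
prox(-2.4595) = sign(-2.4595)*max(|-2.4595| - 1.71, 0) = -0.7495
prox(x) = [0.0, -0.7495]
||prox(x)||_1 = 0.0 + 0.7495 = 0.7495


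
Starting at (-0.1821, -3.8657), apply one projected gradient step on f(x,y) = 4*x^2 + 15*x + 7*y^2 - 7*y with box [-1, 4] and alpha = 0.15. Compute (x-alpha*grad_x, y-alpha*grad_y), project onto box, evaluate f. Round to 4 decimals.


Step 1: Compute gradient at (-0.1821, -3.8657).
grad_x = 2*4*-0.1821 + 15 = 13.5432
grad_y = 2*7*-3.8657 - 7 = -61.1198
Step 2: Gradient step.
x_raw = -0.1821 - 0.15*13.5432 = -2.2136
y_raw = -3.8657 - 0.15*-61.1198 = 5.3023
Step 3: Project onto [-1, 4].
x_proj = clip(-2.2136) = -1.0
y_proj = clip(5.3023) = 4.0
Step 4: Evaluate f.
f(-1.0, 4.0) = 73.0


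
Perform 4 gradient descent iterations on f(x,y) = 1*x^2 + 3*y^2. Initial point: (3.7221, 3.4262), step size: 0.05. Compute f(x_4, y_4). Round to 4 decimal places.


Gradient descent on f(x,y) = 1*x^2 + 3*y^2.
Starting point: (3.7221, 3.4262), alpha = 0.05
Step 1: grad_x = 2*1*3.7221 = 7.4442, grad_y = 2*3*3.4262 = 20.5572
  x_1 = 3.7221 - 0.05*7.4442 = 3.3499
  y_1 = 3.4262 - 0.05*20.5572 = 2.3983
Step 2: grad_x = 2*1*3.3499 = 6.6998, grad_y = 2*3*2.3983 = 14.39
  x_2 = 3.3499 - 0.05*6.6998 = 3.0149
  y_2 = 2.3983 - 0.05*14.39 = 1.6788
Step 3: grad_x = 2*1*3.0149 = 6.0298, grad_y = 2*3*1.6788 = 10.073
  x_3 = 3.0149 - 0.05*6.0298 = 2.7134
  y_3 = 1.6788 - 0.05*10.073 = 1.1752
Step 4: grad_x = 2*1*2.7134 = 5.4268, grad_y = 2*3*1.1752 = 7.0511
  x_4 = 2.7134 - 0.05*5.4268 = 2.4421
  y_4 = 1.1752 - 0.05*7.0511 = 0.8226
f(2.4421, 0.8226) = 1*2.4421^2 + 3*0.8226^2 = 7.9939


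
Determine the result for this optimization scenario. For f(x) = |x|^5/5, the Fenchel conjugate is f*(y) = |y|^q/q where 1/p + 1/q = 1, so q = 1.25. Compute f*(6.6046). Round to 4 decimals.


The conjugate exponent q satisfies 1/p + 1/q = 1.
p = 5, so q = 5/(5 - 1) = 1.25
|y|^q = 6.6046^1.25 = 10.5879
f*(6.6046) = 10.5879 / 1.25 = 8.4703


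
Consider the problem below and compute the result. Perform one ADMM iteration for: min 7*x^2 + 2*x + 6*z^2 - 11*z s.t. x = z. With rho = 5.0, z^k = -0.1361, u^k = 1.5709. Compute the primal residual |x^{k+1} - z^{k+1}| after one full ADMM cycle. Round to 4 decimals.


ADMM iteration with rho = 5.0, z^k = -0.1361, u^k = 1.5709
Step 1: x-update.
Minimize 7*x^2 + 2*x + (5.0/2)*(x + 0.1361 + 1.5709)^2
FOC: (2*7 + 5.0)*x = -2 + 5.0*(-0.1361 - 1.5709)
x^{k+1} = -0.5545
Step 2: z-update.
Minimize 6*z^2 - 11*z + (5.0/2)*(-0.5545 - z + 1.5709)^2
FOC: (2*6 + 5.0)*z = 11 + 5.0*(-0.5545 + 1.5709)
z^{k+1} = 0.946
Step 3: u-update.
u^{k+1} = 1.5709 - 0.5545 - 0.946 = 0.0704
Step 4: Primal residual = |-0.5545 - 0.946| = 1.5005


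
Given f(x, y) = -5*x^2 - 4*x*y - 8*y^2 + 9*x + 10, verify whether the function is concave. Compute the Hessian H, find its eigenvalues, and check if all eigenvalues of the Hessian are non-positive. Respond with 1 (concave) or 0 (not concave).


The Hessian of f(x,y) = -5*x^2 - 4*x*y - 8*y^2 + 9*x + 10 is:
H = [[-10, -4], [-4, -16]]
Trace = -10 - 16 = -26
Determinant = -10*-16 - (-4)^2 = 144
Discriminant = (-26)^2 - 4*144 = 100.0
Eigenvalues: lambda_1 = -18.0, lambda_2 = -8.0
The function is concave.

1


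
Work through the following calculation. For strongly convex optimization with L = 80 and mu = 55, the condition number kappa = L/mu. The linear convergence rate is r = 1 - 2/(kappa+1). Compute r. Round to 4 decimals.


Step 1: Compute the condition number.
kappa = L/mu = 80/55 = 1.4545
Step 2: Compute the convergence rate.
r = 1 - 2/(kappa + 1) = 1 - 2*mu/(L + mu) = (L - mu)/(L + mu) = 25/135 = 0.1852


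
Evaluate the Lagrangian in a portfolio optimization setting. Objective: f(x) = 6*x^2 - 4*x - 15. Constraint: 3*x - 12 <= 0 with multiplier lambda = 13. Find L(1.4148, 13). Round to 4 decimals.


Step 1: Evaluate f(x).
f(1.4148) = 6*1.4148^2 - 4*1.4148 - 15 = -8.6492
Step 2: Evaluate g(x).
g(1.4148) = 3*1.4148 - 12 = -7.7556
Step 3: Compute Lagrangian.
L = -8.6492 + 13*-7.7556 = -109.472


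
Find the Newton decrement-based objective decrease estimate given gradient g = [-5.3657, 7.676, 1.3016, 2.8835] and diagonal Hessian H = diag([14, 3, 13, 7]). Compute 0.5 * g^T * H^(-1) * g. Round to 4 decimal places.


Step 1: H is diagonal, so H^(-1) * g = [-0.3833, 2.5587, 0.1001, 0.4119].
Step 2: g^T H^(-1) g = sum_i g_i^2 / H_ii
  = (-5.3657)^2/14 + (7.676)^2/3 + (1.3016)^2/13 + (2.8835)^2/7
  = 2.0565 + 19.6403 + 0.1303 + 1.1878 = 23.0149
Step 3: Objective decrease = 0.5 * g^T H^(-1) g = 11.5075


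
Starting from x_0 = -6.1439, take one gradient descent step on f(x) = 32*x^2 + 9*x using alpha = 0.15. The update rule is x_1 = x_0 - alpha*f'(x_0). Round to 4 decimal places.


We compute the gradient at x_0 and apply the update.
f'(x) = 64*x + 9
f'(-6.1439) = 64*-6.1439 + 9 = -384.2096
x_1 = -6.1439 - 0.15*-384.2096 = 51.4875


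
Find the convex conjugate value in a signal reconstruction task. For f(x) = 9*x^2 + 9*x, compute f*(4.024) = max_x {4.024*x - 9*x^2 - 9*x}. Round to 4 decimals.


f*(y) = sup_x {y*x - a*x^2 - b*x} = sup_x {(y-b)*x - a*x^2}
FOC: (y - b) - 2a*x = 0 => x* = (y - b)/(2a)
x* = (4.024 - 9)/(2*9) = -0.2764
f*(4.024) = (y-b)^2/(4a) = (4.024 - 9)^2/(4*9)
= 24.7606/36 = 0.6878


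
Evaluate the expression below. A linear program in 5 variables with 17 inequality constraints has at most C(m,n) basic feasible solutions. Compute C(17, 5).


Each vertex corresponds to some choice of n active constraints out of m, so the number of vertices is at most C(m, n) = m! / (n!(m-n)!).
m = 17, n = 5
Numerator: 17 * 16 * 15 * 14 * 13
Denominator: 5! = 120
C(17, 5) = 6188


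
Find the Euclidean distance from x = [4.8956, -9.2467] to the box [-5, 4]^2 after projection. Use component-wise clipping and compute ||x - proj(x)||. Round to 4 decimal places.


Project each component onto [-5, 4].
clip(4.8956) = 4.0, clip(-9.2467) = -5.0
Projection = [4.0, -5.0]
Squared diffs: [0.8021, 18.0345]
Distance = sqrt(18.8366) = 4.3401


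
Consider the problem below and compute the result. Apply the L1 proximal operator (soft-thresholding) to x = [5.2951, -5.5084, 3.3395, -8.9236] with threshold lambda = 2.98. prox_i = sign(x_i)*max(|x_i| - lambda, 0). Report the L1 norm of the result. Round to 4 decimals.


Soft-thresholding with lambda = 2.98:
prox(5.2951) = sign(5.2951)*max(|5.2951| - 2.98, 0) = 2.3151
prox(-5.5084) = sign(-5.5084)*max(|-5.5084| - 2.98, 0) = -2.5284
prox(3.3395) = sign(3.3395)*max(|3.3395| - 2.98, 0) = 0.3595
prox(-8.9236) = sign(-8.9236)*max(|-8.9236| - 2.98, 0) = -5.9436
prox(x) = [2.3151, -2.5284, 0.3595, -5.9436]
||prox(x)||_1 = 2.3151 + 2.5284 + 0.3595 + 5.9436 = 11.1466


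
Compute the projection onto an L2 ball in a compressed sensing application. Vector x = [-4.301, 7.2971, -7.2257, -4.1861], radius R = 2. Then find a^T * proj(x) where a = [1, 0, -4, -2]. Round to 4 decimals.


Step 1: Compute ||x|| (intermediates to 6 decimals).
||x|| = sqrt((-4.301)^2 + 7.2971^2 + (-7.2257)^2 + (-4.1861)^2) = 11.894555
Step 2: Project.
Since ||x|| > R, scale = R/||x|| = 2/11.894555 = 0.168144, proj(x) = scale * x
proj(x) = [-0.723187, 1.226964, -1.214958, -0.703868]
Step 3: Dot product.
a^T * proj(x) = 1*(-0.723187) + 0*1.226964 - 4*(-1.214958) - 2*(-0.703868) = 5.5444


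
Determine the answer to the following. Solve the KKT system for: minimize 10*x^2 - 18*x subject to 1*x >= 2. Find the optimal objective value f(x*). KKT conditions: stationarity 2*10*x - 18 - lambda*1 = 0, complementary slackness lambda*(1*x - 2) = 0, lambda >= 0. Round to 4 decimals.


Step 1: Try lambda = 0 (constraint inactive).
x_unc = 18/(2*10) = 0.9
Check: 1*0.9 = 0.9 < 2 -- violated!
Step 2: Constraint must be active: 1*x = 2
x* = 2/1 = 2.0
lambda = (2*10*2.0 - 18)/1 = 22.0
Step 3: Compute optimal value.
f(x*) = 10*2.0^2 - 18*2.0 = 4.0


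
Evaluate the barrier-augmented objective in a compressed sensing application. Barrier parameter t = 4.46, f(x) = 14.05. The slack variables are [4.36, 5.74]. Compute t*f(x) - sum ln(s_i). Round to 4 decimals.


Step 1: Compute log-barrier.
ln values: [1.4725, 1.7475]
phi = -(1.4725 + 1.7475) = -3.2199
Step 2: Compute augmented objective.
t*f(x) = 4.46*14.05 = 62.663
Total = 62.663 - 3.2199 = 59.4431


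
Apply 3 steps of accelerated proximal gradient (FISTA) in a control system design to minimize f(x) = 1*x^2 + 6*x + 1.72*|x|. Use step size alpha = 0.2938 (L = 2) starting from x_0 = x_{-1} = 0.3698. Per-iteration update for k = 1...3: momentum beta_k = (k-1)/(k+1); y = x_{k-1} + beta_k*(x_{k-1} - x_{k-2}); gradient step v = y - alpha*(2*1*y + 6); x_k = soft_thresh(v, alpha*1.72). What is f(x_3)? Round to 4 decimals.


FISTA on f(x) = 1*x^2 + 6*x + 1.72*|x|
L = 2, alpha = 0.2938
Iteration 1: beta = 0.0, y = 0.3698 + 0.0*(0.3698 - 0.3698) = 0.3698
  grad(y) = 6.7396, v = y - alpha*grad = -1.6103
  prox(v) = soft_thresh(-1.6103, 0.5053) = -1.105
Iteration 2: beta = 0.3333, y = -1.105 + 0.3333*(-1.105 - 0.3698) = -1.5965
  grad(y) = 2.8069, v = y - alpha*grad = -2.4212
  prox(v) = soft_thresh(-2.4212, 0.5053) = -1.9159
Iteration 3: beta = 0.5, y = -1.9159 + 0.5*(-1.9159 + 1.105) = -2.3213
  grad(y) = 1.3573, v = y - alpha*grad = -2.7201
  prox(v) = soft_thresh(-2.7201, 0.5053) = -2.2148
f(x_3) = 1*(-2.2148)^2 + 6*(-2.2148) + 1.72*|-2.2148| = -4.574


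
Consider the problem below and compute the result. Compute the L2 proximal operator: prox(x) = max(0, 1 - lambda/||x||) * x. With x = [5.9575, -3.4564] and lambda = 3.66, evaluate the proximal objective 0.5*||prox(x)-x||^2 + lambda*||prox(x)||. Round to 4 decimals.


Step 1: Compute ||x||.
||x|| = 6.8876
Step 2: Compute scaling factor.
scale = max(0, 1 - 3.66/6.8876) = 0.4686
Step 3: prox(x) = [2.7917, -1.6197]
||prox(x)|| = 3.2276
Step 4: Proximal objective.
0.5*||prox-x||^2 = 6.6978
lambda*||prox|| = 11.813
Total = 18.5107


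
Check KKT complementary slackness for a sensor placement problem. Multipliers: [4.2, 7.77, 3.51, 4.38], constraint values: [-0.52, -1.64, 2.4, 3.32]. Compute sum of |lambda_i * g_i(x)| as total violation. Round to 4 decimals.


KKT complementary slackness check:
lambda_1 * g_1 = 4.2 * -0.52 = -2.184
lambda_2 * g_2 = 7.77 * -1.64 = -12.7428
lambda_3 * g_3 = 3.51 * 2.4 = 8.424
lambda_4 * g_4 = 4.38 * 3.32 = 14.5416
Total violation = 2.184 + 12.7428 + 8.424 + 14.5416 = 37.8924


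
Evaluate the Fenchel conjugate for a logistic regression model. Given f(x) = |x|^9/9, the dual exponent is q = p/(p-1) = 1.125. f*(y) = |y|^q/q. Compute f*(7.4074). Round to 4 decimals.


The conjugate exponent q satisfies 1/p + 1/q = 1.
p = 9, so q = 9/(9 - 1) = 1.125
|y|^q = 7.4074^1.125 = 9.5142
f*(7.4074) = 9.5142 / 1.125 = 8.4571


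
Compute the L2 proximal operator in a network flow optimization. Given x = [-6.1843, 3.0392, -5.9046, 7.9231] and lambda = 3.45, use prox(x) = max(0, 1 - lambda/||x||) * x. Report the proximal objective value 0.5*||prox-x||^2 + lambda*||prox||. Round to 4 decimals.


Step 1: Compute ||x||.
||x|| = 12.0467
Step 2: Compute scaling factor.
scale = max(0, 1 - 3.45/12.0467) = 0.7136
Step 3: prox(x) = [-4.4132, 2.1688, -4.2136, 5.654]
||prox(x)|| = 8.5967
Step 4: Proximal objective.
0.5*||prox-x||^2 = 5.9513
lambda*||prox|| = 29.6586
Total = 35.6097


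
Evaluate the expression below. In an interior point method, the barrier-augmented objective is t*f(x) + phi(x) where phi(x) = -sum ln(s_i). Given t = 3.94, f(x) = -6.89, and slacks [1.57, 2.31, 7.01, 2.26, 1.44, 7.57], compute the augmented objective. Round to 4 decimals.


Step 1: Compute log-barrier.
ln values: [0.4511, 0.8372, 1.9473, 0.8154, 0.3646, 2.0242]
phi = -(0.4511 + 0.8372 + 1.9473 + 0.8154 + 0.3646 + 2.0242) = -6.4399
Step 2: Compute augmented objective.
t*f(x) = 3.94*-6.89 = -27.1466
Total = -27.1466 - 6.4399 = -33.5865


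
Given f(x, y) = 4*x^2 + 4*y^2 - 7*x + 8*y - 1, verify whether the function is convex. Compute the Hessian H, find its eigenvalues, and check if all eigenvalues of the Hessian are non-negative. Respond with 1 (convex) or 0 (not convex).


The Hessian of f(x,y) = 4*x^2 + 4*y^2 - 7*x + 8*y - 1 is:
H = [[8, 0], [0, 8]]
Trace = 8 + 8 = 16
Determinant = 8*8 - (0)^2 = 64
Discriminant = (16)^2 - 4*64 = 0.0
Eigenvalues: lambda_1 = 8.0, lambda_2 = 8.0
The function is convex.

1


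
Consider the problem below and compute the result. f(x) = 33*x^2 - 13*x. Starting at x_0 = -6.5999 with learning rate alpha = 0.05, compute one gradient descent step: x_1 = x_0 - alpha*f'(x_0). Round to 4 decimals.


We compute the gradient at x_0 and apply the update.
f'(x) = 66*x - 13
f'(-6.5999) = 66*-6.5999 - 13 = -448.5934
x_1 = -6.5999 - 0.05*-448.5934 = 15.8298


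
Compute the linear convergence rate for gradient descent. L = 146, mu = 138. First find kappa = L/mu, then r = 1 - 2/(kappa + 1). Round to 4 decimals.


Step 1: Compute the condition number.
kappa = L/mu = 146/138 = 1.058
Step 2: Compute the convergence rate.
r = 1 - 2/(kappa + 1) = 1 - 2*mu/(L + mu) = (L - mu)/(L + mu) = 8/284 = 0.0282


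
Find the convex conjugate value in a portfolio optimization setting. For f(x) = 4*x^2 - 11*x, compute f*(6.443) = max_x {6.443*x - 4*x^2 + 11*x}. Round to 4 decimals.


f*(y) = sup_x {y*x - a*x^2 - b*x} = sup_x {(y-b)*x - a*x^2}
FOC: (y - b) - 2a*x = 0 => x* = (y - b)/(2a)
x* = (6.443 + 11)/(2*4) = 2.1804
f*(6.443) = (y-b)^2/(4a) = (6.443 + 11)^2/(4*4)
= 304.2582/16 = 19.0161


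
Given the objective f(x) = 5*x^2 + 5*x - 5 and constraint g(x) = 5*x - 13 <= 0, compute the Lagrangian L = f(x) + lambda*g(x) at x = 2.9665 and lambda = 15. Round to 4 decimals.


Step 1: Evaluate f(x).
f(2.9665) = 5*2.9665^2 + 5*2.9665 - 5 = 53.8331
Step 2: Evaluate g(x).
g(2.9665) = 5*2.9665 - 13 = 1.8325
Step 3: Compute Lagrangian.
L = 53.8331 + 15*1.8325 = 81.3206


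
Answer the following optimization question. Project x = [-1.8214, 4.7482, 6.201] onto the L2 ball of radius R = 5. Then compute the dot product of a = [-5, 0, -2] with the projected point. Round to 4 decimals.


Step 1: Compute ||x|| (intermediates to 6 decimals).
||x|| = sqrt((-1.8214)^2 + 4.7482^2 + 6.201^2) = 8.019682
Step 2: Project.
Since ||x|| > R, scale = R/||x|| = 5/8.019682 = 0.623466, proj(x) = scale * x
proj(x) = [-1.135581, 2.960341, 3.866113]
Step 3: Dot product.
a^T * proj(x) = -5*(-1.135581) + 0*2.960341 - 2*3.866113 = -2.0543


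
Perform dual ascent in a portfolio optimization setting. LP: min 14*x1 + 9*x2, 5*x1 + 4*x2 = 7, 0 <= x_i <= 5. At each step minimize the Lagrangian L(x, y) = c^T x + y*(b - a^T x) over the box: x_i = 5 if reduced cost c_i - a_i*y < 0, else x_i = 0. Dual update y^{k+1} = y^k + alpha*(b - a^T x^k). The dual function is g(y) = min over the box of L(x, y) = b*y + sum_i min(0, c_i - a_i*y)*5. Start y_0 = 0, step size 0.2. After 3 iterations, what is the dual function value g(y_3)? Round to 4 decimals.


Dual ascent for LP: min 14*x1 + 9*x2, 5*x1 + 4*x2 = 7, 0 <= x_i <= 5
Step 1: y^k = 0.0, reduced costs: (14.0, 9.0)
  x^k = (0.0, 0.0), subgradient = b - a^T x = 7.0
  y^{k+1} = 0.0 + 0.2*7.0 = 1.4
Step 2: y^k = 1.4, reduced costs: (7.0, 3.4)
  x^k = (0.0, 0.0), subgradient = b - a^T x = 7.0
  y^{k+1} = 1.4 + 0.2*7.0 = 2.8
Step 3: y^k = 2.8, reduced costs: (0.0, -2.2)
  x^k = (0.0, 5.0), subgradient = b - a^T x = -13.0
  y^{k+1} = 2.8 + 0.2*-13.0 = 0.2
Dual objective at y_3 = 0.2: reduced costs (13.0, 8.2), box minimizer x = (0.0, 0.0)
g(y_3) = b*y + (c1 - a1*y)*x1 + (c2 - a2*y)*x2 = 7*0.2 + 13.0*0.0 + 8.2*0.0 = 1.4 + 0.0 + 0.0 = 1.4


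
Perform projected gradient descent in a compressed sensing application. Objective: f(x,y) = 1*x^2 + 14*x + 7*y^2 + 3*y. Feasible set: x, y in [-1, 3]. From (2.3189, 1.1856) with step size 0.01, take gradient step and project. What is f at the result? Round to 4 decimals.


Step 1: Compute gradient at (2.3189, 1.1856).
grad_x = 2*1*2.3189 + 14 = 18.6378
grad_y = 2*7*1.1856 + 3 = 19.5984
Step 2: Gradient step.
x_raw = 2.3189 - 0.01*18.6378 = 2.1325
y_raw = 1.1856 - 0.01*19.5984 = 0.9896
Step 3: Project onto [-1, 3].
x_proj = clip(2.1325) = 2.1325
y_proj = clip(0.9896) = 0.9896
Step 4: Evaluate f.
f(2.1325, 0.9896) = 44.2272


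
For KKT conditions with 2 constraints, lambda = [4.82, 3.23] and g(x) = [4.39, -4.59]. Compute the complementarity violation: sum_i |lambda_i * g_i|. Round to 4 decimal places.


KKT complementary slackness check:
lambda_1 * g_1 = 4.82 * 4.39 = 21.1598
lambda_2 * g_2 = 3.23 * -4.59 = -14.8257
Total violation = 21.1598 + 14.8257 = 35.9855


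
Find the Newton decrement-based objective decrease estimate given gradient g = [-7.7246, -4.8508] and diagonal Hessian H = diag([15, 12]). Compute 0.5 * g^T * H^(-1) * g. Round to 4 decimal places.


Step 1: H is diagonal, so H^(-1) * g = [-0.515, -0.4042].
Step 2: g^T H^(-1) g = sum_i g_i^2 / H_ii
  = (-7.7246)^2/15 + (-4.8508)^2/12
  = 3.978 + 1.9609 = 5.9388
Step 3: Objective decrease = 0.5 * g^T H^(-1) g = 2.9694


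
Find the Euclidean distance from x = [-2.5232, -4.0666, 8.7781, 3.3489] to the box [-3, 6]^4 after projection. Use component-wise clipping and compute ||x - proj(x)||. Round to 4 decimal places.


Project each component onto [-3, 6].
clip(-2.5232) = -2.5232, clip(-4.0666) = -3.0, clip(8.7781) = 6.0, clip(3.3489) = 3.3489
Projection = [-2.5232, -3.0, 6.0, 3.3489]
Squared diffs: [0.0, 1.1376, 7.7178, 0.0]
Distance = sqrt(8.8554) = 2.9758


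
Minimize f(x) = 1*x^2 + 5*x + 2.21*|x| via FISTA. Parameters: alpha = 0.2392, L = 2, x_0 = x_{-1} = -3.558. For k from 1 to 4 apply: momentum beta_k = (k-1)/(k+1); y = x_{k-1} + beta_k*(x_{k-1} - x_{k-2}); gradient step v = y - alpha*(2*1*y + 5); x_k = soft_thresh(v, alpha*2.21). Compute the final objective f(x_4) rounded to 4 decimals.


FISTA on f(x) = 1*x^2 + 5*x + 2.21*|x|
L = 2, alpha = 0.2392
Iteration 1: beta = 0.0, y = -3.558 + 0.0*(-3.558 + 3.558) = -3.558
  grad(y) = -2.116, v = y - alpha*grad = -3.0519
  prox(v) = soft_thresh(-3.0519, 0.5286) = -2.5232
Iteration 2: beta = 0.3333, y = -2.5232 + 0.3333*(-2.5232 + 3.558) = -2.1783
  grad(y) = 0.6434, v = y - alpha*grad = -2.3322
  prox(v) = soft_thresh(-2.3322, 0.5286) = -1.8036
Iteration 3: beta = 0.5, y = -1.8036 + 0.5*(-1.8036 + 2.5232) = -1.4437
  grad(y) = 2.1125, v = y - alpha*grad = -1.9491
  prox(v) = soft_thresh(-1.9491, 0.5286) = -1.4204
Iteration 4: beta = 0.6, y = -1.4204 + 0.6*(-1.4204 + 1.8036) = -1.1905
  grad(y) = 2.6189, v = y - alpha*grad = -1.817
  prox(v) = soft_thresh(-1.817, 0.5286) = -1.2884
f(x_4) = 1*(-1.2884)^2 + 5*(-1.2884) + 2.21*|-1.2884| = -1.9347


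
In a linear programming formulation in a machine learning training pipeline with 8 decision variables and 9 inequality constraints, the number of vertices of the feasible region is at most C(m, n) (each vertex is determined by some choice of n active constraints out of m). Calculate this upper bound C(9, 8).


Each vertex corresponds to some choice of n active constraints out of m, so the number of vertices is at most C(m, n) = m! / (n!(m-n)!).
m = 9, n = 8
Numerator: 9 * 8 * 7 * 6 * 5 * 4 * 3 * 2
Denominator: 8! = 40320
C(9, 8) = 9


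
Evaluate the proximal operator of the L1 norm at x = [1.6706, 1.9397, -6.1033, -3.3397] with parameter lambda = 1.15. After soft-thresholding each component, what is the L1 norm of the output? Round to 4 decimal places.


Soft-thresholding with lambda = 1.15:
prox(1.6706) = sign(1.6706)*max(|1.6706| - 1.15, 0) = 0.5206
prox(1.9397) = sign(1.9397)*max(|1.9397| - 1.15, 0) = 0.7897
prox(-6.1033) = sign(-6.1033)*max(|-6.1033| - 1.15, 0) = -4.9533
prox(-3.3397) = sign(-3.3397)*max(|-3.3397| - 1.15, 0) = -2.1897
prox(x) = [0.5206, 0.7897, -4.9533, -2.1897]
||prox(x)||_1 = 0.5206 + 0.7897 + 4.9533 + 2.1897 = 8.4533


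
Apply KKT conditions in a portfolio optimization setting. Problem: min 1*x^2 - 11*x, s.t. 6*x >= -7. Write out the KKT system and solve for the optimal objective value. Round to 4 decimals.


Step 1: Try lambda = 0 (constraint inactive).
Stationarity: 2*1*x - 11 = 0
x* = 11/(2*1) = 5.5
Check constraint: 6*5.5 = 33.0 >= -7 -- satisfied.
Step 2: Compute optimal value.
f(x*) = 1*5.5^2 - 11*5.5 = -30.25


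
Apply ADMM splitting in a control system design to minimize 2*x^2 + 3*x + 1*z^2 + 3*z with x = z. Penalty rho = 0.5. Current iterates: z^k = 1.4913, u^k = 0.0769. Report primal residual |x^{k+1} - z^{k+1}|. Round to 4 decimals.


ADMM iteration with rho = 0.5, z^k = 1.4913, u^k = 0.0769
Step 1: x-update.
Minimize 2*x^2 + 3*x + (0.5/2)*(x - 1.4913 + 0.0769)^2
FOC: (2*2 + 0.5)*x = -3 + 0.5*(1.4913 - 0.0769)
x^{k+1} = -0.5095
Step 2: z-update.
Minimize 1*z^2 + 3*z + (0.5/2)*(-0.5095 - z + 0.0769)^2
FOC: (2*1 + 0.5)*z = -3 + 0.5*(-0.5095 + 0.0769)
z^{k+1} = -1.2865
Step 3: u-update.
u^{k+1} = 0.0769 - 0.5095 + 1.2865 = 0.8539
Step 4: Primal residual = |-0.5095 + 1.2865| = 0.777


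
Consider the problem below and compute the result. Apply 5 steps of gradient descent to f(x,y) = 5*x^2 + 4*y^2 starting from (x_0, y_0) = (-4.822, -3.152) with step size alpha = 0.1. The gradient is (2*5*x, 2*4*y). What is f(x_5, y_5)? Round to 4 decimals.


Gradient descent on f(x,y) = 5*x^2 + 4*y^2.
Starting point: (-4.822, -3.152), alpha = 0.1
Step 1: grad_x = 2*5*-4.822 = -48.22, grad_y = 2*4*-3.152 = -25.216
  x_1 = -4.822 - 0.1*-48.22 = 0.0
  y_1 = -3.152 - 0.1*-25.216 = -0.6304
Step 2: grad_x = 2*5*0.0 = 0.0, grad_y = 2*4*-0.6304 = -5.0432
  x_2 = 0.0 - 0.1*0.0 = 0.0
  y_2 = -0.6304 - 0.1*-5.0432 = -0.1261
Step 3: grad_x = 2*5*0.0 = 0.0, grad_y = 2*4*-0.1261 = -1.0086
  x_3 = 0.0 - 0.1*0.0 = 0.0
  y_3 = -0.1261 - 0.1*-1.0086 = -0.0252
Step 4: grad_x = 2*5*0.0 = 0.0, grad_y = 2*4*-0.0252 = -0.2017
  x_4 = 0.0 - 0.1*0.0 = 0.0
  y_4 = -0.0252 - 0.1*-0.2017 = -0.005
Step 5: grad_x = 2*5*0.0 = 0.0, grad_y = 2*4*-0.005 = -0.0403
  x_5 = 0.0 - 0.1*0.0 = 0.0
  y_5 = -0.005 - 0.1*-0.0403 = -0.001
f(0.0, -0.001) = 5*0.0^2 + 4*(-0.001)^2 = 0.0


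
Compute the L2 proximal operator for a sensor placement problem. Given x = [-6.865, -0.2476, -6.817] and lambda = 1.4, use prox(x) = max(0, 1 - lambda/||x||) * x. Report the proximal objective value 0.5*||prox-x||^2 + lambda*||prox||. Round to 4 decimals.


Step 1: Compute ||x||.
||x|| = 9.6779
Step 2: Compute scaling factor.
scale = max(0, 1 - 1.4/9.6779) = 0.8553
Step 3: prox(x) = [-5.8719, -0.2118, -5.8309]
||prox(x)|| = 8.2779
Step 4: Proximal objective.
0.5*||prox-x||^2 = 0.98
lambda*||prox|| = 11.5891
Total = 12.569


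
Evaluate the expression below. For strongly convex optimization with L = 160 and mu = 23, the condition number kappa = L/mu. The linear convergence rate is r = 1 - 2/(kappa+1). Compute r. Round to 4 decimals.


Step 1: Compute the condition number.
kappa = L/mu = 160/23 = 6.9565
Step 2: Compute the convergence rate.
r = 1 - 2/(kappa + 1) = 1 - 2*mu/(L + mu) = (L - mu)/(L + mu) = 137/183 = 0.7486
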